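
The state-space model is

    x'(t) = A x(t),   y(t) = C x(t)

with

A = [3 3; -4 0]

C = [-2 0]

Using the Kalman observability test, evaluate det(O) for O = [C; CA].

12

CA = [[-6, -6]]
Observability matrix O = [C; CA] = [[-2, 0], [-6, -6]]
det(O) = (-2)·(-6) - 0·(-6) = 12 - 0 = 12
Since det(O) ≠ 0, rank(O) = 2 and the system is completely observable.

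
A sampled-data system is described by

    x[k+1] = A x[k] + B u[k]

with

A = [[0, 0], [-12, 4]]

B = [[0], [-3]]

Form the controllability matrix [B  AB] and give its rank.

AB = [[0], [-12]]
Controllability matrix C = [B  AB] = [[0, 0], [-3, -12]]
Every column of C is a scalar multiple of column 1 = [0, -3] (multipliers 1, 4), so the columns span a one-dimensional space.
C ≠ 0, hence rank(C) = 1.
rank(C) = 1 < n = 2, so the pair (A, B) is not completely controllable.

1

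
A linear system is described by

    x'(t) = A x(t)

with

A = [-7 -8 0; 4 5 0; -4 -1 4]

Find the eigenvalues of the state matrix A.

det(sI - A) = s^3 - (tr A)s^2 + (M11 + M22 + M33)s - det A, where Mii is the 2×2 principal minor of A obtained by deleting row i and column i.
tr A = (-7) + 5 + 4 = 2; M11 = 5·4 - 0·(-1) = 20 - 0 = 20; M22 = (-7)·4 - 0·(-4) = -28 - 0 = -28; M33 = (-7)·5 - (-8)·4 = -35 - (-32) = -3; sum of minors = -11.
det A = (-7)·(5·4 - 0·(-1)) - (-8)·(4·4 - 0·(-4)) + 0·(4·(-1) - 5·(-4)) = (-7)·20 - (-8)·16 + 0·16 = -12.
So p(s) = det(sI - A) = s^3 - 2s^2 - 11s + 12.
Rational-root test: any integer root divides 12. Testing small divisors, s = 1 works: p(1) = 1 + (-2) + (-11) + 12 = 0, so (s - 1) is a factor.
Dividing, p(s) = (s - 1)(s^2 - s - 12).
Factor s^2 - s - 12: two numbers with sum 1 and product -12 are 4 and -3, so s^2 - s - 12 = (s - 4)(s + 3).
Hence p(s) = (s - 4) (s - 1) (s + 3), with roots -3, 1, 4.
At least one eigenvalue has non-negative real part, so the system is not asymptotically stable.

-3, 1, 4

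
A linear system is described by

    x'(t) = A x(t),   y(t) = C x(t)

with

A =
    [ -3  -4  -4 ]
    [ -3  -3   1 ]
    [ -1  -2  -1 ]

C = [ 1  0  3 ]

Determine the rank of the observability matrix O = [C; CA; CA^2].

CA = [[-6, -10, -7]]
CA^2 = [[55, 68, 21]]
Observability matrix O = [C; CA; CA^2] = [[1, 0, 3], [-6, -10, -7], [55, 68, 21]]
det(O) = 1·((-10)·21 - (-7)·68) - 0·((-6)·21 - (-7)·55) + 3·((-6)·68 - (-10)·55) = 1·266 - 0·259 + 3·142 = 692 ≠ 0, so rank(O) = 3.
rank(O) = 3 = n, so the pair (A, C) is completely observable.

3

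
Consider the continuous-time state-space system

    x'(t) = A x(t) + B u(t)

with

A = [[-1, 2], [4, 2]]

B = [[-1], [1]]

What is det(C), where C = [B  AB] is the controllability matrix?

AB = [[3], [-2]]
Controllability matrix C = [B  AB] = [[-1, 3], [1, -2]]
det(C) = (-1)·(-2) - 3·1 = 2 - 3 = -1
Since det(C) ≠ 0, rank(C) = 2 and the system is completely controllable.

-1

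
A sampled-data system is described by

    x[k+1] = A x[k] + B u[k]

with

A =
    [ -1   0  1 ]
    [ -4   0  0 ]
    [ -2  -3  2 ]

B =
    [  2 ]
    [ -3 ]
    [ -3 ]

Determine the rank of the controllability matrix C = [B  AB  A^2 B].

3

AB = [[-5], [-8], [-1]]
A^2B = [[4], [20], [32]]
Controllability matrix C = [B  AB  A^2B] = [[2, -5, 4], [-3, -8, 20], [-3, -1, 32]]
det(C) = 2·((-8)·32 - 20·(-1)) - (-5)·((-3)·32 - 20·(-3)) + 4·((-3)·(-1) - (-8)·(-3)) = 2·(-236) - (-5)·(-36) + 4·(-21) = -736 ≠ 0, so rank(C) = 3.
rank(C) = 3 = n, so the pair (A, B) is completely controllable.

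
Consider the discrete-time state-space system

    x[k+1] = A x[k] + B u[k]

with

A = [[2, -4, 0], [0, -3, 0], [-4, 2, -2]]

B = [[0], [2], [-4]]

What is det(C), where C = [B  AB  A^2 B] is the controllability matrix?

AB = [[-8], [-6], [12]]
A^2B = [[8], [18], [-4]]
Controllability matrix C = [B  AB  A^2B] = [[0, -8, 8], [2, -6, 18], [-4, 12, -4]]
Expanding along the first row, det(C) = 0·((-6)·(-4) - 18·12) - (-8)·(2·(-4) - 18·(-4)) + 8·(2·12 - (-6)·(-4)) = 0·(-192) - (-8)·64 + 8·0 = 512
Since det(C) ≠ 0, rank(C) = 3 and the system is completely controllable.

512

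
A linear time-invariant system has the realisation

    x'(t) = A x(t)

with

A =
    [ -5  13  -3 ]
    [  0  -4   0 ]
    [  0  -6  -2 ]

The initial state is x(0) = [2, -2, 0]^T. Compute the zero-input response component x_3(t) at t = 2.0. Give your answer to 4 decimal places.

det(sI - A) = s^3 - (tr A)s^2 + (M11 + M22 + M33)s - det A, where Mii is the 2×2 principal minor of A obtained by deleting row i and column i.
tr A = (-5) + (-4) + (-2) = -11; M11 = (-4)·(-2) - 0·(-6) = 8 - 0 = 8; M22 = (-5)·(-2) - (-3)·0 = 10 - 0 = 10; M33 = (-5)·(-4) - 13·0 = 20 - 0 = 20; sum of minors = 38.
det A = (-5)·((-4)·(-2) - 0·(-6)) - 13·(0·(-2) - 0·0) + (-3)·(0·(-6) - (-4)·0) = (-5)·8 - 13·0 + (-3)·0 = -40.
So p(s) = det(sI - A) = s^3 + 11s^2 + 38s + 40.
Rational-root test: any integer root divides 40. Testing small divisors, s = -2 works: p(-2) = -8 + 44 + (-76) + 40 = 0, so (s + 2) is a factor.
Dividing, p(s) = (s + 2)(s^2 + 9s + 20).
Factor s^2 + 9s + 20: two numbers with sum -9 and product 20 are -4 and -5, so s^2 + 9s + 20 = (s + 4)(s + 5).
Hence p(s) = (s + 2) (s + 4) (s + 5), with roots -5, -4, -2.
The eigenvalues -5, -4, -2 are distinct and real, so A is diagonalisable and x(t) = e^{At} x(0) = V diag(e^{λ_i t}) V^{-1} x(0), where the columns of V are the eigenvectors.
λ = -5: A - (-5)I = [[0, 13, -3], [0, 1, 0], [0, -6, 3]]. v must be orthogonal to every row; (row 1) × (row 2) = [3, 0, 0], so take v_1 = [1, 0, 0]^T.
λ = -4: A - (-4)I = [[-1, 13, -3], [0, 0, 0], [0, -6, 2]]. v must be orthogonal to every row; (row 1) × (row 3) = [8, 2, 6], so take v_2 = [4, 1, 3]^T.
λ = -2: A - (-2)I = [[-3, 13, -3], [0, -2, 0], [0, -6, 0]]. v must be orthogonal to every row; (row 1) × (row 2) = [-6, 0, 6], so take v_3 = [1, 0, -1]^T.
V = [v_1 v_2 v_3] = [[1, 4, 1], [0, 1, 0], [0, 3, -1]] has det V = -1, so V^{-1} = adj(V)/det V = [[1, -7, 1], [0, 1, 0], [0, 3, -1]].
Modal coordinates z(0) = V^{-1} x(0): 1·2 + (-7)·(-2) + 1·0 = 16; 0·2 + 1·(-2) + 0·0 = -2; 0·2 + 3·(-2) + (-1)·0 = -6; so z(0) = [16, -2, -6]^T.
x_3(t) = Σ_i (v_i)_3 · z_i(0) · e^{λ_i t} (row 3 of V times the modal terms).
x_3(2.0) = 0·16·e^{-5·2.0} + 3·(-2)·e^{-4·2.0} + (-1)·(-6)·e^{-2·2.0} = 0·0.000045 + (-6)·0.000335 + 6·0.018316 = 0.1079.

0.1079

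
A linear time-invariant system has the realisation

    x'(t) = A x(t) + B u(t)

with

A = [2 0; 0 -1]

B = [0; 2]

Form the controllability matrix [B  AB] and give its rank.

AB = [[0], [-2]]
Controllability matrix C = [B  AB] = [[0, 0], [2, -2]]
Every column of C is a scalar multiple of column 1 = [0, 2] (multipliers 1, -1), so the columns span a one-dimensional space.
C ≠ 0, hence rank(C) = 1.
rank(C) = 1 < n = 2, so the pair (A, B) is not completely controllable.

1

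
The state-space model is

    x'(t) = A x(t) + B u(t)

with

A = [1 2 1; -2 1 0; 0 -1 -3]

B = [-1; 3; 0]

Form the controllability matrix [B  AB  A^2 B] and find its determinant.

AB = [[5], [5], [-3]]
A^2B = [[12], [-5], [4]]
Controllability matrix C = [B  AB  A^2B] = [[-1, 5, 12], [3, 5, -5], [0, -3, 4]]
Expanding along the first row, det(C) = (-1)·(5·4 - (-5)·(-3)) - 5·(3·4 - (-5)·0) + 12·(3·(-3) - 5·0) = (-1)·5 - 5·12 + 12·(-9) = -173
Since det(C) ≠ 0, rank(C) = 3 and the system is completely controllable.

-173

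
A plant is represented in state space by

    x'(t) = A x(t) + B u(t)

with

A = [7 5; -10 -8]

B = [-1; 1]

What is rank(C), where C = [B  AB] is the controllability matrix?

1

AB = [[-2], [2]]
Controllability matrix C = [B  AB] = [[-1, -2], [1, 2]]
Every column of C is a scalar multiple of column 1 = [-1, 1] (multipliers 1, 2), so the columns span a one-dimensional space.
C ≠ 0, hence rank(C) = 1.
rank(C) = 1 < n = 2, so the pair (A, B) is not completely controllable.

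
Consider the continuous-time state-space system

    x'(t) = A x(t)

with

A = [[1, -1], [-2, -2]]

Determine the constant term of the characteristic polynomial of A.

For a 2×2 matrix, det(sI - A) = s^2 - (tr A)s + det A.
tr A = -1, det A = -4.
So p(s) = s^2 + s - 4.
The constant term is -4.

-4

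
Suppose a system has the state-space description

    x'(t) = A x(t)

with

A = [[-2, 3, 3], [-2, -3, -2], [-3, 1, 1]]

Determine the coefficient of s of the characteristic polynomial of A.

Expand det(sI - A) for the 3×3 matrix.
p(s) = s^3 + 4s^2 + 18s + 7.
(Check: constant term = det(-A) = (-1)^3 det A = 7; coefficient of s^2 = -tr A = 4.)
The coefficient of s is 18.

18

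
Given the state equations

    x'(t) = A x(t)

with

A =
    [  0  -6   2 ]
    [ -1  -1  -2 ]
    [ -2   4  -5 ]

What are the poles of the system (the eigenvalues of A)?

det(sI - A) = s^3 - (tr A)s^2 + (M11 + M22 + M33)s - det A, where Mii is the 2×2 principal minor of A obtained by deleting row i and column i.
tr A = 0 + (-1) + (-5) = -6; M11 = (-1)·(-5) - (-2)·4 = 5 - (-8) = 13; M22 = 0·(-5) - 2·(-2) = 0 - (-4) = 4; M33 = 0·(-1) - (-6)·(-1) = 0 - 6 = -6; sum of minors = 11.
det A = 0·((-1)·(-5) - (-2)·4) - (-6)·((-1)·(-5) - (-2)·(-2)) + 2·((-1)·4 - (-1)·(-2)) = 0·13 - (-6)·1 + 2·(-6) = -6.
So p(s) = det(sI - A) = s^3 + 6s^2 + 11s + 6.
Rational-root test: any integer root divides 6. Testing small divisors, s = -1 works: p(-1) = -1 + 6 + (-11) + 6 = 0, so (s + 1) is a factor.
Dividing, p(s) = (s + 1)(s^2 + 5s + 6).
Factor s^2 + 5s + 6: two numbers with sum -5 and product 6 are -2 and -3, so s^2 + 5s + 6 = (s + 2)(s + 3).
Hence p(s) = (s + 1) (s + 2) (s + 3), with roots -3, -2, -1.
All eigenvalues have negative real part, so the system is asymptotically stable.

-3, -2, -1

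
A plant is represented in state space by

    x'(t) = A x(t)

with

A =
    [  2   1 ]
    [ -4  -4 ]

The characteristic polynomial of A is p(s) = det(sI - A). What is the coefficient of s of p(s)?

2

For a 2×2 matrix, det(sI - A) = s^2 - (tr A)s + det A.
tr A = -2, det A = -4.
So p(s) = s^2 + 2s - 4.
The coefficient of s is 2.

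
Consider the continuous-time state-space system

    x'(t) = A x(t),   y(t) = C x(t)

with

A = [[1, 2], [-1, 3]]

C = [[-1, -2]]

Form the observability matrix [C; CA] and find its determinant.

CA = [[1, -8]]
Observability matrix O = [C; CA] = [[-1, -2], [1, -8]]
det(O) = (-1)·(-8) - (-2)·1 = 8 - (-2) = 10
Since det(O) ≠ 0, rank(O) = 2 and the system is completely observable.

10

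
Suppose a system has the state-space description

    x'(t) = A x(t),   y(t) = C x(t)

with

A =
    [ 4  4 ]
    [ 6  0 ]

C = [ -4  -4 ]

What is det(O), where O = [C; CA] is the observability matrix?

CA = [[-40, -16]]
Observability matrix O = [C; CA] = [[-4, -4], [-40, -16]]
det(O) = (-4)·(-16) - (-4)·(-40) = 64 - 160 = -96
Since det(O) ≠ 0, rank(O) = 2 and the system is completely observable.

-96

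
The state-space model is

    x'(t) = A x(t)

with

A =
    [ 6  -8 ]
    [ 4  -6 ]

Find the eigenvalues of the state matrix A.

-2, 2

det(sI - A) = s^2 - (tr A)s + det A, with tr A = 6 + (-6) = 0 and det A = 6·(-6) - (-8)·4 = -36 - (-32) = -4.
So p(s) = det(sI - A) = s^2 - 4.
Factor s^2 - 4: two numbers with sum 0 and product -4 are 2 and -2, so s^2 - 4 = (s - 2)(s + 2).
Hence p(s) = (s - 2) (s + 2), with roots -2, 2.
At least one eigenvalue has non-negative real part, so the system is not asymptotically stable.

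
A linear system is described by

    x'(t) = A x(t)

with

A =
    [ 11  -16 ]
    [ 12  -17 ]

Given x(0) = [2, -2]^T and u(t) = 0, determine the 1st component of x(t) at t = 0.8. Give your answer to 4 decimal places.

det(sI - A) = s^2 - (tr A)s + det A, with tr A = 11 + (-17) = -6 and det A = 11·(-17) - (-16)·12 = -187 - (-192) = 5.
So p(s) = det(sI - A) = s^2 + 6s + 5.
Factor s^2 + 6s + 5: two numbers with sum -6 and product 5 are -1 and -5, so s^2 + 6s + 5 = (s + 1)(s + 5).
Hence p(s) = (s + 1) (s + 5), with roots -5, -1.
The eigenvalues -5, -1 are distinct and real, so A is diagonalisable and x(t) = e^{At} x(0) = V diag(e^{λ_i t}) V^{-1} x(0), where the columns of V are the eigenvectors.
λ = -5: A - (-5)I = [[16, -16], [12, -12]]. Row 1 gives 16·v1 + (-16)·v2 = 0, so take v_1 = [1, 1]^T.
λ = -1: A - (-1)I = [[12, -16], [12, -16]]. Row 1 gives 12·v1 + (-16)·v2 = 0, so take v_2 = [-4, -3]^T.
V = [v_1 v_2] = [[1, -4], [1, -3]] has det V = 1, so V^{-1} = adj(V)/det V = [[-3, 4], [-1, 1]].
Modal coordinates z(0) = V^{-1} x(0): (-3)·2 + 4·(-2) = -14; (-1)·2 + 1·(-2) = -4; so z(0) = [-14, -4]^T.
x_1(t) = Σ_i (v_i)_1 · z_i(0) · e^{λ_i t} (row 1 of V times the modal terms).
x_1(0.8) = 1·(-14)·e^{-5·0.8} + (-4)·(-4)·e^{-1·0.8} = (-14)·0.018316 + 16·0.449329 = 6.9328.

6.9328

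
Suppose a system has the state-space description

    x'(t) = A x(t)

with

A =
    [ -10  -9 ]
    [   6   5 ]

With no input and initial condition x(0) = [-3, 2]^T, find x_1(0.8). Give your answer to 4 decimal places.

-0.1223

det(sI - A) = s^2 - (tr A)s + det A, with tr A = (-10) + 5 = -5 and det A = (-10)·5 - (-9)·6 = -50 - (-54) = 4.
So p(s) = det(sI - A) = s^2 + 5s + 4.
Factor s^2 + 5s + 4: two numbers with sum -5 and product 4 are -1 and -4, so s^2 + 5s + 4 = (s + 1)(s + 4).
Hence p(s) = (s + 1) (s + 4), with roots -4, -1.
The eigenvalues -4, -1 are distinct and real, so A is diagonalisable and x(t) = e^{At} x(0) = V diag(e^{λ_i t}) V^{-1} x(0), where the columns of V are the eigenvectors.
λ = -4: A - (-4)I = [[-6, -9], [6, 9]]. Row 1 gives (-6)·v1 + (-9)·v2 = 0, so take v_1 = [-3, 2]^T.
λ = -1: A - (-1)I = [[-9, -9], [6, 6]]. Row 1 gives (-9)·v1 + (-9)·v2 = 0, so take v_2 = [-1, 1]^T.
V = [v_1 v_2] = [[-3, -1], [2, 1]] has det V = -1, so V^{-1} = adj(V)/det V = [[-1, -1], [2, 3]].
Modal coordinates z(0) = V^{-1} x(0): (-1)·(-3) + (-1)·2 = 1; 2·(-3) + 3·2 = 0; so z(0) = [1, 0]^T.
x_1(t) = Σ_i (v_i)_1 · z_i(0) · e^{λ_i t} (row 1 of V times the modal terms).
x_1(0.8) = (-3)·1·e^{-4·0.8} + (-1)·0·e^{-1·0.8} = (-3)·0.040762 + 0·0.449329 = -0.1223.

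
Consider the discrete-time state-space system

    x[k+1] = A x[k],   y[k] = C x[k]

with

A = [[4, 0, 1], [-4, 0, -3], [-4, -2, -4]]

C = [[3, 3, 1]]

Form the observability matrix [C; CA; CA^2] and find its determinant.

CA = [[-4, -2, -10]]
CA^2 = [[32, 20, 42]]
Observability matrix O = [C; CA; CA^2] = [[3, 3, 1], [-4, -2, -10], [32, 20, 42]]
Expanding along the first row, det(O) = 3·((-2)·42 - (-10)·20) - 3·((-4)·42 - (-10)·32) + 1·((-4)·20 - (-2)·32) = 3·116 - 3·152 + 1·(-16) = -124
Since det(O) ≠ 0, rank(O) = 3 and the system is completely observable.

-124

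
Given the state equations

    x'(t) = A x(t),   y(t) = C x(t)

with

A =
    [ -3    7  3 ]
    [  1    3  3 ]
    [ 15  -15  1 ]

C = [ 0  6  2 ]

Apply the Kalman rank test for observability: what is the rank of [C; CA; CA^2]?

2

CA = [[36, -12, 20]]
CA^2 = [[180, -84, 92]]
Observability matrix O = [C; CA; CA^2] = [[0, 6, 2], [36, -12, 20], [180, -84, 92]]
The columns c1, c2, c3 of O are linearly dependent: -2·c1 - c2 + 3·c3 = 0 (check each entry), so rank(O) ≤ 2.
The 2×2 minor from rows 1, 2, columns 1, 2 is 0·(-12) - 6·36 = 0 - 216 = -216 ≠ 0, so rank(O) = 2.
rank(O) = 2 < n = 3, so the pair (A, C) is not completely observable.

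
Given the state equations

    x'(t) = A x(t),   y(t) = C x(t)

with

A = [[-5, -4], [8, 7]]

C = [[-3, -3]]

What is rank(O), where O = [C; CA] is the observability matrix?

CA = [[-9, -9]]
Observability matrix O = [C; CA] = [[-3, -3], [-9, -9]]
Every row of O is a scalar multiple of row 1 = [-3, -3] (multipliers 1, 3), so the rows span a one-dimensional space.
O ≠ 0, hence rank(O) = 1.
rank(O) = 1 < n = 2, so the pair (A, C) is not completely observable.

1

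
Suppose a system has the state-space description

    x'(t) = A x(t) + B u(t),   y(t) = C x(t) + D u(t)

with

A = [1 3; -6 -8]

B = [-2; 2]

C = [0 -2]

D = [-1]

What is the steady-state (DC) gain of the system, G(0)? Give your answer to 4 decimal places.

G(0) = C(-A)^{-1}B + D = -C A^{-1} B + D.
det A = 10, so A^{-1} = (1/10)·adj(A) = [[-4/5, -3/10], [3/5, 1/10]]
A^{-1} B = [1, -1]^T
C A^{-1} B = 2
G(0) = D - C A^{-1} B = -1 - (2) = -3

-3.0000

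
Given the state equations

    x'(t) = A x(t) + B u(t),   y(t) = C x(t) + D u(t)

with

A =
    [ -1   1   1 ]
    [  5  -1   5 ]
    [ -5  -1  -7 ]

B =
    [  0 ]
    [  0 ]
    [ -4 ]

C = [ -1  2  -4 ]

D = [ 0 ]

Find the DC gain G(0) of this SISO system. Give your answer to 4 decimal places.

G(0) = C(-A)^{-1}B + D = -C A^{-1} B + D.
det A = -12, so A^{-1} = (1/-12)·adj(A) = [[-1, -1/2, -1/2], [-5/6, -1, -5/6], [5/6, 1/2, 1/3]]
A^{-1} B = [2, 10/3, -4/3]^T
C A^{-1} B = 10
G(0) = D - C A^{-1} B = 0 - (10) = -10

-10.0000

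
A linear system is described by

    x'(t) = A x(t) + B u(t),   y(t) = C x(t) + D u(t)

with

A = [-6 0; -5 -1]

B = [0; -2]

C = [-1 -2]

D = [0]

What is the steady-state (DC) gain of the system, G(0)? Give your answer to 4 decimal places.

G(0) = C(-A)^{-1}B + D = -C A^{-1} B + D.
det A = 6, so A^{-1} = (1/6)·adj(A) = [[-1/6, 0], [5/6, -1]]
A^{-1} B = [0, 2]^T
C A^{-1} B = -4
G(0) = D - C A^{-1} B = 0 - (-4) = 4

4.0000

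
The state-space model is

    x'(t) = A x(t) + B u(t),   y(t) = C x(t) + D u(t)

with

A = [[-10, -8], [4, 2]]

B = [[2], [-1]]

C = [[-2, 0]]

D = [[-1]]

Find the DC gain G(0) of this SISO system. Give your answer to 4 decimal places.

G(0) = C(-A)^{-1}B + D = -C A^{-1} B + D.
det A = 12, so A^{-1} = (1/12)·adj(A) = [[1/6, 2/3], [-1/3, -5/6]]
A^{-1} B = [-1/3, 1/6]^T
C A^{-1} B = 2/3
G(0) = D - C A^{-1} B = -1 - (2/3) = -5/3 ≈ -1.6667

-1.6667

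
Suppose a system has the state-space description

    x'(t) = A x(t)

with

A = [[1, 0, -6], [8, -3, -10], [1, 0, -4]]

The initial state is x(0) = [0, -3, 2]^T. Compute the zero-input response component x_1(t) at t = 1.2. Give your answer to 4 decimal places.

det(sI - A) = s^3 - (tr A)s^2 + (M11 + M22 + M33)s - det A, where Mii is the 2×2 principal minor of A obtained by deleting row i and column i.
tr A = 1 + (-3) + (-4) = -6; M11 = (-3)·(-4) - (-10)·0 = 12 - 0 = 12; M22 = 1·(-4) - (-6)·1 = -4 - (-6) = 2; M33 = 1·(-3) - 0·8 = -3 - 0 = -3; sum of minors = 11.
det A = 1·((-3)·(-4) - (-10)·0) - 0·(8·(-4) - (-10)·1) + (-6)·(8·0 - (-3)·1) = 1·12 - 0·(-22) + (-6)·3 = -6.
So p(s) = det(sI - A) = s^3 + 6s^2 + 11s + 6.
Rational-root test: any integer root divides 6. Testing small divisors, s = -1 works: p(-1) = -1 + 6 + (-11) + 6 = 0, so (s + 1) is a factor.
Dividing, p(s) = (s + 1)(s^2 + 5s + 6).
Factor s^2 + 5s + 6: two numbers with sum -5 and product 6 are -2 and -3, so s^2 + 5s + 6 = (s + 2)(s + 3).
Hence p(s) = (s + 1) (s + 2) (s + 3), with roots -3, -2, -1.
The eigenvalues -3, -2, -1 are distinct and real, so A is diagonalisable and x(t) = e^{At} x(0) = V diag(e^{λ_i t}) V^{-1} x(0), where the columns of V are the eigenvectors.
λ = -3: A - (-3)I = [[4, 0, -6], [8, 0, -10], [1, 0, -1]]. v must be orthogonal to every row; (row 1) × (row 2) = [0, -8, 0], so take v_1 = [0, 1, 0]^T.
λ = -2: A - (-2)I = [[3, 0, -6], [8, -1, -10], [1, 0, -2]]. v must be orthogonal to every row; (row 1) × (row 2) = [-6, -18, -3], so take v_2 = [-2, -6, -1]^T.
λ = -1: A - (-1)I = [[2, 0, -6], [8, -2, -10], [1, 0, -3]]. v must be orthogonal to every row; (row 1) × (row 2) = [-12, -28, -4], so take v_3 = [3, 7, 1]^T.
V = [v_1 v_2 v_3] = [[0, -2, 3], [1, -6, 7], [0, -1, 1]] has det V = -1, so V^{-1} = adj(V)/det V = [[-1, 1, -4], [1, 0, -3], [1, 0, -2]].
Modal coordinates z(0) = V^{-1} x(0): (-1)·0 + 1·(-3) + (-4)·2 = -11; 1·0 + 0·(-3) + (-3)·2 = -6; 1·0 + 0·(-3) + (-2)·2 = -4; so z(0) = [-11, -6, -4]^T.
x_1(t) = Σ_i (v_i)_1 · z_i(0) · e^{λ_i t} (row 1 of V times the modal terms).
x_1(1.2) = 0·(-11)·e^{-3·1.2} + (-2)·(-6)·e^{-2·1.2} + 3·(-4)·e^{-1·1.2} = 0·0.027324 + 12·0.090718 + (-12)·0.301194 = -2.5257.

-2.5257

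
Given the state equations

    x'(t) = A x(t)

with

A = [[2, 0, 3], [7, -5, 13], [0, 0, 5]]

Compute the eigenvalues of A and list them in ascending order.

-5, 2, 5

det(sI - A) = s^3 - (tr A)s^2 + (M11 + M22 + M33)s - det A, where Mii is the 2×2 principal minor of A obtained by deleting row i and column i.
tr A = 2 + (-5) + 5 = 2; M11 = (-5)·5 - 13·0 = -25 - 0 = -25; M22 = 2·5 - 3·0 = 10 - 0 = 10; M33 = 2·(-5) - 0·7 = -10 - 0 = -10; sum of minors = -25.
det A = 2·((-5)·5 - 13·0) - 0·(7·5 - 13·0) + 3·(7·0 - (-5)·0) = 2·(-25) - 0·35 + 3·0 = -50.
So p(s) = det(sI - A) = s^3 - 2s^2 - 25s + 50.
Rational-root test: any integer root divides 50. Testing small divisors, s = 2 works: p(2) = 8 + (-8) + (-50) + 50 = 0, so (s - 2) is a factor.
Dividing, p(s) = (s - 2)(s^2 - 25).
Factor s^2 - 25: two numbers with sum 0 and product -25 are 5 and -5, so s^2 - 25 = (s - 5)(s + 5).
Hence p(s) = (s - 5) (s - 2) (s + 5), with roots -5, 2, 5.
At least one eigenvalue has non-negative real part, so the system is not asymptotically stable.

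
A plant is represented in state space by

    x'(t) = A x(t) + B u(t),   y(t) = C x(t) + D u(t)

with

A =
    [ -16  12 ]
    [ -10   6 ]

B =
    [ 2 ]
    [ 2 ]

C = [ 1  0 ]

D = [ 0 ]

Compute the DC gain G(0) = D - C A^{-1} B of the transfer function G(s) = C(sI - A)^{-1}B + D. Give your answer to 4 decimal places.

G(0) = C(-A)^{-1}B + D = -C A^{-1} B + D.
det A = 24, so A^{-1} = (1/24)·adj(A) = [[1/4, -1/2], [5/12, -2/3]]
A^{-1} B = [-1/2, -1/2]^T
C A^{-1} B = -1/2
G(0) = D - C A^{-1} B = 0 - (-1/2) = 1/2 ≈ 0.5000

0.5000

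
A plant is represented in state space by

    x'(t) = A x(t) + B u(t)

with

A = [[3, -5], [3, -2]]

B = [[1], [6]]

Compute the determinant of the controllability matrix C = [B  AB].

AB = [[-27], [-9]]
Controllability matrix C = [B  AB] = [[1, -27], [6, -9]]
det(C) = 1·(-9) - (-27)·6 = -9 - (-162) = 153
Since det(C) ≠ 0, rank(C) = 2 and the system is completely controllable.

153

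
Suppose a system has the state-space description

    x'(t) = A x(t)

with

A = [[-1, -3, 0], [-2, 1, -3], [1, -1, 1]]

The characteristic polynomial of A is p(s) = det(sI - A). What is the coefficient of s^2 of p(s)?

Expand det(sI - A) for the 3×3 matrix.
p(s) = s^3 - s^2 - 10s - 5.
(Check: constant term = det(-A) = (-1)^3 det A = -5; coefficient of s^2 = -tr A = -1.)
The coefficient of s^2 is -1.

-1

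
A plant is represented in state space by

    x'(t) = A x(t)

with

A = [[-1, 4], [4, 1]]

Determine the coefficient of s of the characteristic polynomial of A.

0

For a 2×2 matrix, det(sI - A) = s^2 - (tr A)s + det A.
tr A = 0, det A = -17.
So p(s) = s^2 - 17.
The coefficient of s is 0.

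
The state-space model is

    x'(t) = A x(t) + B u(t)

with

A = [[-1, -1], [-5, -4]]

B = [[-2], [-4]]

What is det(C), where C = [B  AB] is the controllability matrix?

AB = [[6], [26]]
Controllability matrix C = [B  AB] = [[-2, 6], [-4, 26]]
det(C) = (-2)·26 - 6·(-4) = -52 - (-24) = -28
Since det(C) ≠ 0, rank(C) = 2 and the system is completely controllable.

-28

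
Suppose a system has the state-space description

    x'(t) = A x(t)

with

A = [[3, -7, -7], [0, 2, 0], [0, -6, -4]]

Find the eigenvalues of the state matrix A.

-4, 2, 3

det(sI - A) = s^3 - (tr A)s^2 + (M11 + M22 + M33)s - det A, where Mii is the 2×2 principal minor of A obtained by deleting row i and column i.
tr A = 3 + 2 + (-4) = 1; M11 = 2·(-4) - 0·(-6) = -8 - 0 = -8; M22 = 3·(-4) - (-7)·0 = -12 - 0 = -12; M33 = 3·2 - (-7)·0 = 6 - 0 = 6; sum of minors = -14.
det A = 3·(2·(-4) - 0·(-6)) - (-7)·(0·(-4) - 0·0) + (-7)·(0·(-6) - 2·0) = 3·(-8) - (-7)·0 + (-7)·0 = -24.
So p(s) = det(sI - A) = s^3 - s^2 - 14s + 24.
Rational-root test: any integer root divides 24. Testing small divisors, s = 2 works: p(2) = 8 + (-4) + (-28) + 24 = 0, so (s - 2) is a factor.
Dividing, p(s) = (s - 2)(s^2 + s - 12).
Factor s^2 + s - 12: two numbers with sum -1 and product -12 are 3 and -4, so s^2 + s - 12 = (s - 3)(s + 4).
Hence p(s) = (s - 3) (s - 2) (s + 4), with roots -4, 2, 3.
At least one eigenvalue has non-negative real part, so the system is not asymptotically stable.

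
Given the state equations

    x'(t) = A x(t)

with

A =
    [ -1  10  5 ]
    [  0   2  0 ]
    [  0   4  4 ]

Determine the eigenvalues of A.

-1, 2, 4

det(sI - A) = s^3 - (tr A)s^2 + (M11 + M22 + M33)s - det A, where Mii is the 2×2 principal minor of A obtained by deleting row i and column i.
tr A = (-1) + 2 + 4 = 5; M11 = 2·4 - 0·4 = 8 - 0 = 8; M22 = (-1)·4 - 5·0 = -4 - 0 = -4; M33 = (-1)·2 - 10·0 = -2 - 0 = -2; sum of minors = 2.
det A = (-1)·(2·4 - 0·4) - 10·(0·4 - 0·0) + 5·(0·4 - 2·0) = (-1)·8 - 10·0 + 5·0 = -8.
So p(s) = det(sI - A) = s^3 - 5s^2 + 2s + 8.
Rational-root test: any integer root divides 8. Testing small divisors, s = -1 works: p(-1) = -1 + (-5) + (-2) + 8 = 0, so (s + 1) is a factor.
Dividing, p(s) = (s + 1)(s^2 - 6s + 8).
Factor s^2 - 6s + 8: two numbers with sum 6 and product 8 are 4 and 2, so s^2 - 6s + 8 = (s - 4)(s - 2).
Hence p(s) = (s - 4) (s - 2) (s + 1), with roots -1, 2, 4.
At least one eigenvalue has non-negative real part, so the system is not asymptotically stable.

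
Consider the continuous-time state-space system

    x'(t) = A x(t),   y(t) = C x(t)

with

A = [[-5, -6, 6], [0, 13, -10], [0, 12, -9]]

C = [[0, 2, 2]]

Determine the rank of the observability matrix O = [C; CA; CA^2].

2

CA = [[0, 50, -38]]
CA^2 = [[0, 194, -158]]
Observability matrix O = [C; CA; CA^2] = [[0, 2, 2], [0, 50, -38], [0, 194, -158]]
Column 1 of O is identically zero, so rank(O) ≤ 2.
The 2×2 minor from rows 1, 2, columns 2, 3 is 2·(-38) - 2·50 = -76 - 100 = -176 ≠ 0, so rank(O) = 2.
rank(O) = 2 < n = 3, so the pair (A, C) is not completely observable.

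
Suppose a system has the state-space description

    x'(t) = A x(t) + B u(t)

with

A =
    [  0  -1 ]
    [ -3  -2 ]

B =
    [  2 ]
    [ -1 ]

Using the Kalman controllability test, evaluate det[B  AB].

AB = [[1], [-4]]
Controllability matrix C = [B  AB] = [[2, 1], [-1, -4]]
det(C) = 2·(-4) - 1·(-1) = -8 - (-1) = -7
Since det(C) ≠ 0, rank(C) = 2 and the system is completely controllable.

-7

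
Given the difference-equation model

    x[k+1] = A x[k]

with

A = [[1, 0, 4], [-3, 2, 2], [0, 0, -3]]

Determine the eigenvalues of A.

det(zI - A) = z^3 - (tr A)z^2 + (M11 + M22 + M33)z - det A, where Mii is the 2×2 principal minor of A obtained by deleting row i and column i.
tr A = 1 + 2 + (-3) = 0; M11 = 2·(-3) - 2·0 = -6 - 0 = -6; M22 = 1·(-3) - 4·0 = -3 - 0 = -3; M33 = 1·2 - 0·(-3) = 2 - 0 = 2; sum of minors = -7.
det A = 1·(2·(-3) - 2·0) - 0·((-3)·(-3) - 2·0) + 4·((-3)·0 - 2·0) = 1·(-6) - 0·9 + 4·0 = -6.
So p(z) = det(zI - A) = z^3 - 7z + 6.
Rational-root test: any integer root divides 6. Testing small divisors, z = 1 works: p(1) = 1 + 0 + (-7) + 6 = 0, so (z - 1) is a factor.
Dividing, p(z) = (z - 1)(z^2 + z - 6).
Factor z^2 + z - 6: two numbers with sum -1 and product -6 are 2 and -3, so z^2 + z - 6 = (z - 2)(z + 3).
Hence p(z) = (z - 2) (z - 1) (z + 3), with roots -3, 1, 2.

-3, 1, 2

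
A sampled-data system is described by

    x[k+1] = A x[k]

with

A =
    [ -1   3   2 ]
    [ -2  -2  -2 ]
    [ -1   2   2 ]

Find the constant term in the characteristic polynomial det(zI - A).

Expand det(zI - A) for the 3×3 matrix.
p(z) = z^3 + z^2 + 8z - 6.
(Check: constant term = det(-A) = (-1)^3 det A = -6; coefficient of z^2 = -tr A = 1.)
The constant term is -6.

-6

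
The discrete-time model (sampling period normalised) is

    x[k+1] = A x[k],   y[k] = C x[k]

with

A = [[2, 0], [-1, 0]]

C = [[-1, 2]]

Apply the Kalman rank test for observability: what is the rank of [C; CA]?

CA = [[-4, 0]]
Observability matrix O = [C; CA] = [[-1, 2], [-4, 0]]
det(O) = (-1)·0 - 2·(-4) = 0 - (-8) = 8 ≠ 0, so rank(O) = 2.
rank(O) = 2 = n, so the pair (A, C) is completely observable.

2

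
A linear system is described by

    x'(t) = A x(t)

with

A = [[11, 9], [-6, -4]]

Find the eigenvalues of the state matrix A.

det(sI - A) = s^2 - (tr A)s + det A, with tr A = 11 + (-4) = 7 and det A = 11·(-4) - 9·(-6) = -44 - (-54) = 10.
So p(s) = det(sI - A) = s^2 - 7s + 10.
Factor s^2 - 7s + 10: two numbers with sum 7 and product 10 are 5 and 2, so s^2 - 7s + 10 = (s - 5)(s - 2).
Hence p(s) = (s - 5) (s - 2), with roots 2, 5.
At least one eigenvalue has non-negative real part, so the system is not asymptotically stable.

2, 5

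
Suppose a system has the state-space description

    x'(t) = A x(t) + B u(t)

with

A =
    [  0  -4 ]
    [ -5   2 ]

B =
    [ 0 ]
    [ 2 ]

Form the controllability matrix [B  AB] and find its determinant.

16

AB = [[-8], [4]]
Controllability matrix C = [B  AB] = [[0, -8], [2, 4]]
det(C) = 0·4 - (-8)·2 = 0 - (-16) = 16
Since det(C) ≠ 0, rank(C) = 2 and the system is completely controllable.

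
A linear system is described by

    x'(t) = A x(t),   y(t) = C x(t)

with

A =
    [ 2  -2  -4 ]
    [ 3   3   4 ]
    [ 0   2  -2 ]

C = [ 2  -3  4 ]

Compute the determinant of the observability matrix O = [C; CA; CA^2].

-6196

CA = [[-5, -5, -28]]
CA^2 = [[-25, -61, 56]]
Observability matrix O = [C; CA; CA^2] = [[2, -3, 4], [-5, -5, -28], [-25, -61, 56]]
Expanding along the first row, det(O) = 2·((-5)·56 - (-28)·(-61)) - (-3)·((-5)·56 - (-28)·(-25)) + 4·((-5)·(-61) - (-5)·(-25)) = 2·(-1988) - (-3)·(-980) + 4·180 = -6196
Since det(O) ≠ 0, rank(O) = 3 and the system is completely observable.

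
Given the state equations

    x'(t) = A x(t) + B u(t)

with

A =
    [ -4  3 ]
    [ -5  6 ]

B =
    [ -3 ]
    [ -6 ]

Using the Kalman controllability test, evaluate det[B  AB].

AB = [[-6], [-21]]
Controllability matrix C = [B  AB] = [[-3, -6], [-6, -21]]
det(C) = (-3)·(-21) - (-6)·(-6) = 63 - 36 = 27
Since det(C) ≠ 0, rank(C) = 2 and the system is completely controllable.

27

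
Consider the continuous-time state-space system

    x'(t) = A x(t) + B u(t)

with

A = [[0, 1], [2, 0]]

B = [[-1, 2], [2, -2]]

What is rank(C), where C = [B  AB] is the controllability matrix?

AB = [[2, -2], [-2, 4]]
Controllability matrix C = [B  AB] = [[-1, 2, 2, -2], [2, -2, -2, 4]]
Take the 2×2 submatrix of C formed by columns 1, 2: [[-1, 2], [2, -2]]. Its determinant is (-1)·(-2) - 2·2 = 2 - 4 = -2 ≠ 0.
So rank(C) ≥ 2; since C has 2 rows, rank(C) = 2.
rank(C) = 2 = n, so the pair (A, B) is completely controllable.

2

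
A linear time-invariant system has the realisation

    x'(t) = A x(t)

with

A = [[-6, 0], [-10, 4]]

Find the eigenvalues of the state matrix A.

-6, 4

det(sI - A) = s^2 - (tr A)s + det A, with tr A = (-6) + 4 = -2 and det A = (-6)·4 - 0·(-10) = -24 - 0 = -24.
So p(s) = det(sI - A) = s^2 + 2s - 24.
Factor s^2 + 2s - 24: two numbers with sum -2 and product -24 are 4 and -6, so s^2 + 2s - 24 = (s - 4)(s + 6).
Hence p(s) = (s - 4) (s + 6), with roots -6, 4.
At least one eigenvalue has non-negative real part, so the system is not asymptotically stable.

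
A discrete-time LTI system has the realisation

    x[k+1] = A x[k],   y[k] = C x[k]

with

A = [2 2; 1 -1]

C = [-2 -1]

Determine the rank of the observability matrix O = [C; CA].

2

CA = [[-5, -3]]
Observability matrix O = [C; CA] = [[-2, -1], [-5, -3]]
det(O) = (-2)·(-3) - (-1)·(-5) = 6 - 5 = 1 ≠ 0, so rank(O) = 2.
rank(O) = 2 = n, so the pair (A, C) is completely observable.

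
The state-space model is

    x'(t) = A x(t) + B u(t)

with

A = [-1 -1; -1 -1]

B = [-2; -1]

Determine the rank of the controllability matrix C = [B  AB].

AB = [[3], [3]]
Controllability matrix C = [B  AB] = [[-2, 3], [-1, 3]]
det(C) = (-2)·3 - 3·(-1) = -6 - (-3) = -3 ≠ 0, so rank(C) = 2.
rank(C) = 2 = n, so the pair (A, B) is completely controllable.

2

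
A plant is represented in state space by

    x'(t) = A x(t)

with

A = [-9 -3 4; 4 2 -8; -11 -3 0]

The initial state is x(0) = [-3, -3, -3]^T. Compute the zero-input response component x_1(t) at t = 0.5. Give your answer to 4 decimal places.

3.1921

det(sI - A) = s^3 - (tr A)s^2 + (M11 + M22 + M33)s - det A, where Mii is the 2×2 principal minor of A obtained by deleting row i and column i.
tr A = (-9) + 2 + 0 = -7; M11 = 2·0 - (-8)·(-3) = 0 - 24 = -24; M22 = (-9)·0 - 4·(-11) = 0 - (-44) = 44; M33 = (-9)·2 - (-3)·4 = -18 - (-12) = -6; sum of minors = 14.
det A = (-9)·(2·0 - (-8)·(-3)) - (-3)·(4·0 - (-8)·(-11)) + 4·(4·(-3) - 2·(-11)) = (-9)·(-24) - (-3)·(-88) + 4·10 = -8.
So p(s) = det(sI - A) = s^3 + 7s^2 + 14s + 8.
Rational-root test: any integer root divides 8. Testing small divisors, s = -1 works: p(-1) = -1 + 7 + (-14) + 8 = 0, so (s + 1) is a factor.
Dividing, p(s) = (s + 1)(s^2 + 6s + 8).
Factor s^2 + 6s + 8: two numbers with sum -6 and product 8 are -2 and -4, so s^2 + 6s + 8 = (s + 2)(s + 4).
Hence p(s) = (s + 1) (s + 2) (s + 4), with roots -4, -2, -1.
The eigenvalues -4, -2, -1 are distinct and real, so A is diagonalisable and x(t) = e^{At} x(0) = V diag(e^{λ_i t}) V^{-1} x(0), where the columns of V are the eigenvectors.
λ = -4: A - (-4)I = [[-5, -3, 4], [4, 6, -8], [-11, -3, 4]]. v must be orthogonal to every row; (row 1) × (row 2) = [0, -24, -18], so take v_1 = [0, 4, 3]^T.
λ = -2: A - (-2)I = [[-7, -3, 4], [4, 4, -8], [-11, -3, 2]]. v must be orthogonal to every row; (row 1) × (row 2) = [8, -40, -16], so take v_2 = [1, -5, -2]^T.
λ = -1: A - (-1)I = [[-8, -3, 4], [4, 3, -8], [-11, -3, 1]]. v must be orthogonal to every row; (row 1) × (row 2) = [12, -48, -12], so take v_3 = [-1, 4, 1]^T.
V = [v_1 v_2 v_3] = [[0, 1, -1], [4, -5, 4], [3, -2, 1]] has det V = 1, so V^{-1} = adj(V)/det V = [[3, 1, -1], [8, 3, -4], [7, 3, -4]].
Modal coordinates z(0) = V^{-1} x(0): 3·(-3) + 1·(-3) + (-1)·(-3) = -9; 8·(-3) + 3·(-3) + (-4)·(-3) = -21; 7·(-3) + 3·(-3) + (-4)·(-3) = -18; so z(0) = [-9, -21, -18]^T.
x_1(t) = Σ_i (v_i)_1 · z_i(0) · e^{λ_i t} (row 1 of V times the modal terms).
x_1(0.5) = 0·(-9)·e^{-4·0.5} + 1·(-21)·e^{-2·0.5} + (-1)·(-18)·e^{-1·0.5} = 0·0.135335 + (-21)·0.367879 + 18·0.606531 = 3.1921.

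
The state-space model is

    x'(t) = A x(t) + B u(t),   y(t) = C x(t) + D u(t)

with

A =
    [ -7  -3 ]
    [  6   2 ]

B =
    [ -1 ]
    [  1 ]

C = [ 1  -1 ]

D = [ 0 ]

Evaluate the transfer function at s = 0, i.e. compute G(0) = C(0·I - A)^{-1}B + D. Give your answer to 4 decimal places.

-0.5000

G(0) = C(-A)^{-1}B + D = -C A^{-1} B + D.
det A = 4, so A^{-1} = (1/4)·adj(A) = [[1/2, 3/4], [-3/2, -7/4]]
A^{-1} B = [1/4, -1/4]^T
C A^{-1} B = 1/2
G(0) = D - C A^{-1} B = 0 - (1/2) = -1/2 ≈ -0.5000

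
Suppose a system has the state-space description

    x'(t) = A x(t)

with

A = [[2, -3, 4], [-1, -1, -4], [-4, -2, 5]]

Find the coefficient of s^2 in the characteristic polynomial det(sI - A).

-6

Expand det(sI - A) for the 3×3 matrix.
p(s) = s^3 - 6s^2 + 8s + 97.
(Check: constant term = det(-A) = (-1)^3 det A = 97; coefficient of s^2 = -tr A = -6.)
The coefficient of s^2 is -6.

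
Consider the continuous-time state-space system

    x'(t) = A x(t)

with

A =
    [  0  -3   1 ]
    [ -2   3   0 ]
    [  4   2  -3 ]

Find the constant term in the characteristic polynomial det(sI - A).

-2

Expand det(sI - A) for the 3×3 matrix.
p(s) = s^3 - 19s - 2.
(Check: constant term = det(-A) = (-1)^3 det A = -2; coefficient of s^2 = -tr A = 0.)
The constant term is -2.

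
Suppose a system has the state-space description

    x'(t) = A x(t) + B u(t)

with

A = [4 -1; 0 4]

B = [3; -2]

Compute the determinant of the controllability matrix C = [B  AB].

AB = [[14], [-8]]
Controllability matrix C = [B  AB] = [[3, 14], [-2, -8]]
det(C) = 3·(-8) - 14·(-2) = -24 - (-28) = 4
Since det(C) ≠ 0, rank(C) = 2 and the system is completely controllable.

4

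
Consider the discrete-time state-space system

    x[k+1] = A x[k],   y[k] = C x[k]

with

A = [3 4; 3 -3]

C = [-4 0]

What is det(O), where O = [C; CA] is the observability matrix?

64

CA = [[-12, -16]]
Observability matrix O = [C; CA] = [[-4, 0], [-12, -16]]
det(O) = (-4)·(-16) - 0·(-12) = 64 - 0 = 64
Since det(O) ≠ 0, rank(O) = 2 and the system is completely observable.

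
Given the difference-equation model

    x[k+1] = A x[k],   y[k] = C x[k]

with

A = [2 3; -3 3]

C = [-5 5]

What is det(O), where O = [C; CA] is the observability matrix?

125

CA = [[-25, 0]]
Observability matrix O = [C; CA] = [[-5, 5], [-25, 0]]
det(O) = (-5)·0 - 5·(-25) = 0 - (-125) = 125
Since det(O) ≠ 0, rank(O) = 2 and the system is completely observable.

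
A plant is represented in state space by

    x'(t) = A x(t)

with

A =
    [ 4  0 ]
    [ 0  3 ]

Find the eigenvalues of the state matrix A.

3, 4

det(sI - A) = s^2 - (tr A)s + det A, with tr A = 4 + 3 = 7 and det A = 4·3 - 0·0 = 12 - 0 = 12.
So p(s) = det(sI - A) = s^2 - 7s + 12.
Factor s^2 - 7s + 12: two numbers with sum 7 and product 12 are 4 and 3, so s^2 - 7s + 12 = (s - 4)(s - 3).
Hence p(s) = (s - 4) (s - 3), with roots 3, 4.
At least one eigenvalue has non-negative real part, so the system is not asymptotically stable.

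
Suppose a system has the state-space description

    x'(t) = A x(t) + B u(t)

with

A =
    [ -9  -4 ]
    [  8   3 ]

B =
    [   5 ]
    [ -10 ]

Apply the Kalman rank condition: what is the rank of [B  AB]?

1

AB = [[-5], [10]]
Controllability matrix C = [B  AB] = [[5, -5], [-10, 10]]
Every column of C is a scalar multiple of column 1 = [5, -10] (multipliers 1, -1), so the columns span a one-dimensional space.
C ≠ 0, hence rank(C) = 1.
rank(C) = 1 < n = 2, so the pair (A, B) is not completely controllable.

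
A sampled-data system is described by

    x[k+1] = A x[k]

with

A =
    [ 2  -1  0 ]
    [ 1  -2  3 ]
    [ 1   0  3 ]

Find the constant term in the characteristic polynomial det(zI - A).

Expand det(zI - A) for the 3×3 matrix.
p(z) = z^3 - 3z^2 - 3z + 12.
(Check: constant term = det(-A) = (-1)^3 det A = 12; coefficient of z^2 = -tr A = -3.)
The constant term is 12.

12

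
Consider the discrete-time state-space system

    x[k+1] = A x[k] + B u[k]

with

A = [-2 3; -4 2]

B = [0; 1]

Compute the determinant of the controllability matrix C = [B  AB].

-3

AB = [[3], [2]]
Controllability matrix C = [B  AB] = [[0, 3], [1, 2]]
det(C) = 0·2 - 3·1 = 0 - 3 = -3
Since det(C) ≠ 0, rank(C) = 2 and the system is completely controllable.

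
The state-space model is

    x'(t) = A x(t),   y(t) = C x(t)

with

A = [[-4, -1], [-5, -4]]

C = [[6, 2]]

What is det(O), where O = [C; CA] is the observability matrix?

-16

CA = [[-34, -14]]
Observability matrix O = [C; CA] = [[6, 2], [-34, -14]]
det(O) = 6·(-14) - 2·(-34) = -84 - (-68) = -16
Since det(O) ≠ 0, rank(O) = 2 and the system is completely observable.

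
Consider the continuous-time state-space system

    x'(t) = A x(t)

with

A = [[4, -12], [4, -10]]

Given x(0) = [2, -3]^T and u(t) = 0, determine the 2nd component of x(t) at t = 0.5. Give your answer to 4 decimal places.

det(sI - A) = s^2 - (tr A)s + det A, with tr A = 4 + (-10) = -6 and det A = 4·(-10) - (-12)·4 = -40 - (-48) = 8.
So p(s) = det(sI - A) = s^2 + 6s + 8.
Factor s^2 + 6s + 8: two numbers with sum -6 and product 8 are -2 and -4, so s^2 + 6s + 8 = (s + 2)(s + 4).
Hence p(s) = (s + 2) (s + 4), with roots -4, -2.
The eigenvalues -4, -2 are distinct and real, so A is diagonalisable and x(t) = e^{At} x(0) = V diag(e^{λ_i t}) V^{-1} x(0), where the columns of V are the eigenvectors.
λ = -4: A - (-4)I = [[8, -12], [4, -6]]. Row 1 gives 8·v1 + (-12)·v2 = 0, so take v_1 = [-3, -2]^T.
λ = -2: A - (-2)I = [[6, -12], [4, -8]]. Row 1 gives 6·v1 + (-12)·v2 = 0, so take v_2 = [2, 1]^T.
V = [v_1 v_2] = [[-3, 2], [-2, 1]] has det V = 1, so V^{-1} = adj(V)/det V = [[1, -2], [2, -3]].
Modal coordinates z(0) = V^{-1} x(0): 1·2 + (-2)·(-3) = 8; 2·2 + (-3)·(-3) = 13; so z(0) = [8, 13]^T.
x_2(t) = Σ_i (v_i)_2 · z_i(0) · e^{λ_i t} (row 2 of V times the modal terms).
x_2(0.5) = (-2)·8·e^{-4·0.5} + 1·13·e^{-2·0.5} = (-16)·0.135335 + 13·0.367879 = 2.6171.

2.6171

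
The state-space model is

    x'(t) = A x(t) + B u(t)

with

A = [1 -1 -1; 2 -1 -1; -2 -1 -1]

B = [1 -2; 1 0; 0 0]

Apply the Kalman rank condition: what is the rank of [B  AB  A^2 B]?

AB = [[0, -2], [1, -4], [-3, 4]]
A^2B = [[2, -2], [2, -4], [2, 4]]
Controllability matrix C = [B  AB  A^2B] = [[1, -2, 0, -2, 2, -2], [1, 0, 1, -4, 2, -4], [0, 0, -3, 4, 2, 4]]
Take the 3×3 submatrix of C formed by columns 1, 2, 3: [[1, -2, 0], [1, 0, 1], [0, 0, -3]]. Its determinant is 1·(0·(-3) - 1·0) - (-2)·(1·(-3) - 1·0) + 0·(1·0 - 0·0) = 1·0 - (-2)·(-3) + 0·0 = -6 ≠ 0.
So rank(C) ≥ 3; since C has 3 rows, rank(C) = 3.
rank(C) = 3 = n, so the pair (A, B) is completely controllable.

3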